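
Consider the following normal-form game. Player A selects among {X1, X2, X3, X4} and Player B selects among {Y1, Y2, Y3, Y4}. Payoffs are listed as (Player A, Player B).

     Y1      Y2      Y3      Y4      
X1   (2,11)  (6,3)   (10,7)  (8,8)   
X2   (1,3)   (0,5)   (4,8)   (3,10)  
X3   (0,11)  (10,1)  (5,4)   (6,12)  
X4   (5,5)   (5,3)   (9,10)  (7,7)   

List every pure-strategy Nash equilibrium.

Find each player's best response to every opponent strategy; NE are the intersections.
Player A's best responses — vs Y1: X4 (payoff 5); vs Y2: X3 (payoff 10); vs Y3: X1 (payoff 10); vs Y4: X1 (payoff 8).
Player B's best responses — vs X1: Y1 (payoff 11); vs X2: Y4 (payoff 10); vs X3: Y4 (payoff 12); vs X4: Y3 (payoff 10).
No cell has both players best-responding. For instance, Player A's best reply to Y2 is X3, but against X3 Player B prefers Y4 over Y2.

No pure-strategy Nash equilibrium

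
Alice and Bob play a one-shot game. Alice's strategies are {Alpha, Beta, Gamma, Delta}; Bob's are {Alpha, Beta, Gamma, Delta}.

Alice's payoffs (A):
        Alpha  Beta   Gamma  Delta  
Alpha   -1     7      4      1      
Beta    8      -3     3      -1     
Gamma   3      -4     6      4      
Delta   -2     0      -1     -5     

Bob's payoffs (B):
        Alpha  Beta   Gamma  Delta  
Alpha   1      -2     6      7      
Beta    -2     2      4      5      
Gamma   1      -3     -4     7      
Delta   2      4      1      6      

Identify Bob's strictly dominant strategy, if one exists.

A strategy is strictly dominant if it gives Bob a strictly higher payoff than every other strategy, against every choice by the opponent.
Delta strictly dominates: vs Alpha: 7 > each of {1, -2, 6}; vs Beta: 5 > each of {-2, 2, 4}; vs Gamma: 7 > each of {1, -3, -4}; vs Delta: 6 > each of {2, 4, 1}.

Delta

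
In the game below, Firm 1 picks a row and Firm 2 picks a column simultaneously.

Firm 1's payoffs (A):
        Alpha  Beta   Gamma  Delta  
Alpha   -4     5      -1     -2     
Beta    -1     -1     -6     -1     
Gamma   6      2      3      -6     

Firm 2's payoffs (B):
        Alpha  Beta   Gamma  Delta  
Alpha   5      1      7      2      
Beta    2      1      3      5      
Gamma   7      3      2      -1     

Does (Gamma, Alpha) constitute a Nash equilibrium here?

Holding Firm 2 at Alpha: Firm 1 gets 6 from Gamma, versus -4 from Alpha, -1 from Beta. No profitable deviation for Firm 1.
Holding Firm 1 at Gamma: Firm 2 gets 7 from Alpha, versus 3 from Beta, 2 from Gamma, -1 from Delta. No profitable deviation for Firm 2 either.

Yes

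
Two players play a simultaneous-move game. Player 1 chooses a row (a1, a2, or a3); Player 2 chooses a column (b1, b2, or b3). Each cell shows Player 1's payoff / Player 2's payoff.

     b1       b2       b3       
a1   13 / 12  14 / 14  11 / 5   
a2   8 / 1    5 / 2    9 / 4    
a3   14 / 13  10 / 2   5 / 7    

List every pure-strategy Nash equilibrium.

A profile is a Nash equilibrium when each player is best-responding to the other.
Player 1's best responses — vs b1: a3 (payoff 14); vs b2: a1 (payoff 14); vs b3: a1 (payoff 11).
Player 2's best responses — vs a1: b2 (payoff 14); vs a2: b3 (payoff 4); vs a3: b1 (payoff 13).
Mutual best responses occur at (a1, b2) and (a3, b1); at each, neither player gains by switching.

(a1, b2) and (a3, b1)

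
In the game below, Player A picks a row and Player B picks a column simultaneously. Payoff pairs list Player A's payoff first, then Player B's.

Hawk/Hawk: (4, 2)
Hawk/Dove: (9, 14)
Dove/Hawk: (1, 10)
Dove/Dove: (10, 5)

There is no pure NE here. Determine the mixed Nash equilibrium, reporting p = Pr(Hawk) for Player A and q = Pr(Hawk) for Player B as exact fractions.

p = 5/17, q = 1/4

In a mixed NE each player is indifferent between their pure strategies, so the opponent's mix sets the indifference.
Player B indifferent between Hawk and Dove: p·2 + (1−p)·10 = p·14 + (1−p)·5 ⟹ 10 + (-8)p = 5 + 9p ⟹ p = 5/17.
Player A indifferent between Hawk and Dove: q·4 + (1−q)·9 = q·1 + (1−q)·10 ⟹ 9 + (-5)q = 10 + (-9)q ⟹ q = 1/4.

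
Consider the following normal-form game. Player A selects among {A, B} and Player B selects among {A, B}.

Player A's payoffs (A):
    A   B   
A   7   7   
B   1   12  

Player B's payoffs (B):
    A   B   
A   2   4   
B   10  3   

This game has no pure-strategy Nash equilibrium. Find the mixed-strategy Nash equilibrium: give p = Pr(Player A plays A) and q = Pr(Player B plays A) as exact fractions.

Each player's mixing probability is pinned down by making the *other* player indifferent.
Player B indifferent between A and B: p·2 + (1−p)·10 = p·4 + (1−p)·3 ⟹ 10 + (-8)p = 3 + 1p ⟹ p = 7/9.
Player A indifferent between A and B: q·7 + (1−q)·7 = q·1 + (1−q)·12 ⟹ 7 + 0q = 12 + (-11)q ⟹ q = 5/11.

p = 7/9, q = 5/11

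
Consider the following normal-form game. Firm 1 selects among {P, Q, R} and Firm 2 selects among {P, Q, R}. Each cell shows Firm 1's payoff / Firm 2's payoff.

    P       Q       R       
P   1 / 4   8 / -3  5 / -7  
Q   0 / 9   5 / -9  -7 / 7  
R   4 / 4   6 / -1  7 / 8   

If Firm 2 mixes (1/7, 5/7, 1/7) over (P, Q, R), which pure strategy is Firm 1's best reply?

Firm 1's best reply maximizes expected payoff against the mix.
P: (1/7)·1 + (5/7)·8 + (1/7)·5 = 46/7
Q: (1/7)·0 + (5/7)·5 + (1/7)·(-7) = 18/7
R: (1/7)·4 + (5/7)·6 + (1/7)·7 = 41/7
Highest expected payoff is 46/7, from P.

P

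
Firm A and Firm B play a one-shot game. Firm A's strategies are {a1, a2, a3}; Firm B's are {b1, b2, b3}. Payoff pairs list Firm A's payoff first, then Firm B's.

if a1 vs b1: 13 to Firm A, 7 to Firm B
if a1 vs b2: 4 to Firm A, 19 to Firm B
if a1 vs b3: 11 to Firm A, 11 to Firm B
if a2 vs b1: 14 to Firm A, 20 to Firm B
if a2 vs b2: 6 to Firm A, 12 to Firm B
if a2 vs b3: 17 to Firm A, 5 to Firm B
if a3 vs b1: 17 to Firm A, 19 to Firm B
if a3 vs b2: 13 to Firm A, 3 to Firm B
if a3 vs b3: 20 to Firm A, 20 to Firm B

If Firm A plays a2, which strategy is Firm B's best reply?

b1

With Firm A fixed at a2, Firm B's payoffs are: b1 → 20, b2 → 12, b3 → 5.
The maximum is 20, achieved by b1.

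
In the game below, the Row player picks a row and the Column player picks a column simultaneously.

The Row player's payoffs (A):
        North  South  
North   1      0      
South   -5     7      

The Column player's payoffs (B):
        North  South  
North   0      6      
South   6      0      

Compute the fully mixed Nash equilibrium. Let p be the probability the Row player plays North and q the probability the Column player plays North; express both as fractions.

p = 1/2, q = 7/13

Each player's mixing probability is pinned down by making the *other* player indifferent.
The Column player indifferent between North and South: p·0 + (1−p)·6 = p·6 + (1−p)·0 ⟹ 6 + (-6)p = 0 + 6p ⟹ p = 1/2.
The Row player indifferent between North and South: q·1 + (1−q)·0 = q·(-5) + (1−q)·7 ⟹ 0 + 1q = 7 + (-12)q ⟹ q = 7/13.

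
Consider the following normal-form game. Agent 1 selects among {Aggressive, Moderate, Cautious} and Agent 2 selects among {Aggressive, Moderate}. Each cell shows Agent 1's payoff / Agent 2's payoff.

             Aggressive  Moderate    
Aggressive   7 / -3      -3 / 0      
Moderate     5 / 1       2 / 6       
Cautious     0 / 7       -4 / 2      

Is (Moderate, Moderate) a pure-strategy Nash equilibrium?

Yes

Holding Agent 2 at Moderate: Agent 1 gets 2 from Moderate, versus -3 from Aggressive, -4 from Cautious. No profitable deviation for Agent 1.
Holding Agent 1 at Moderate: Agent 2 gets 6 from Moderate, versus 1 from Aggressive. No profitable deviation for Agent 2 either.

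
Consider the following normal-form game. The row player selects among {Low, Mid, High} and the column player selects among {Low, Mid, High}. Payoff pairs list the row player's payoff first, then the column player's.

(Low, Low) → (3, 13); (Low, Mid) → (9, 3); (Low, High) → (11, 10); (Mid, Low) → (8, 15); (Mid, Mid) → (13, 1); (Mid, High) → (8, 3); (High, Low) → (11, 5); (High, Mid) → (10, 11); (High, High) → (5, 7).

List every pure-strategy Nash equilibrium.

None

Find each player's best response to every opponent strategy; NE are the intersections.
The row player's best responses — vs Low: High (payoff 11); vs Mid: Mid (payoff 13); vs High: Low (payoff 11).
The column player's best responses — vs Low: Low (payoff 13); vs Mid: Low (payoff 15); vs High: Mid (payoff 11).
No cell has both players best-responding. For instance, the row player's best reply to Mid is Mid, but against Mid the column player prefers Low over Mid.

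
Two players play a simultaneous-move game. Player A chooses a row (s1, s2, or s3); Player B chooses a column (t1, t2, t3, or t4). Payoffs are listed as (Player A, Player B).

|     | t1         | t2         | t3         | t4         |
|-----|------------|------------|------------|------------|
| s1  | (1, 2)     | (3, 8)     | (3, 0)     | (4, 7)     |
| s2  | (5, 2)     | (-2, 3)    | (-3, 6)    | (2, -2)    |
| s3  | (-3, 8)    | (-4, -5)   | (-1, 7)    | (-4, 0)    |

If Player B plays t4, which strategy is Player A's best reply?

With Player B fixed at t4, Player A's payoffs are: s1 → 4, s2 → 2, s3 → -4.
The maximum is 4, achieved by s1.

s1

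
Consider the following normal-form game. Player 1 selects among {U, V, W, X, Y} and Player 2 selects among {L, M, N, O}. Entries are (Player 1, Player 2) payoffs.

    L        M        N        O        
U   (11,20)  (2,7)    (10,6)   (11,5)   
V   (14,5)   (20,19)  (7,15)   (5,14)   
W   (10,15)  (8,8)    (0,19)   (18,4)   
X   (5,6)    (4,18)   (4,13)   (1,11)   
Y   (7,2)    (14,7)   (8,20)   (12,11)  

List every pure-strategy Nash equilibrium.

(V, M)

Check mutual best responses: a cell is a NE iff neither player can gain by unilaterally deviating.
Player 1's best responses — vs L: V (payoff 14); vs M: V (payoff 20); vs N: U (payoff 10); vs O: W (payoff 18).
Player 2's best responses — vs U: L (payoff 20); vs V: M (payoff 19); vs W: N (payoff 19); vs X: M (payoff 18); vs Y: N (payoff 20).
The only mutual best response is (V, M); neither player gains by switching there.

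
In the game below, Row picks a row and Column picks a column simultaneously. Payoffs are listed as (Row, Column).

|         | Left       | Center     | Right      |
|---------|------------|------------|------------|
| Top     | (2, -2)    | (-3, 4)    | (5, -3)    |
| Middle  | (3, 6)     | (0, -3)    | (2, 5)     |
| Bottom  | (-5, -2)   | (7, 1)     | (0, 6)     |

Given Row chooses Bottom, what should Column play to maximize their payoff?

With Row fixed at Bottom, Column's payoffs are: Left → -2, Center → 1, Right → 6.
The maximum is 6, achieved by Right.

Right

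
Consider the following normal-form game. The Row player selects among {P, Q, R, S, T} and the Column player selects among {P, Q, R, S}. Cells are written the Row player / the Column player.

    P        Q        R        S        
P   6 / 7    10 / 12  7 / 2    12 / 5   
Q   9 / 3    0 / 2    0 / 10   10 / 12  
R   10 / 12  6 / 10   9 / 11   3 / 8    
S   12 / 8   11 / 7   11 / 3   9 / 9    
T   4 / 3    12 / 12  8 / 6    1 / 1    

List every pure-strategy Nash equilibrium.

(T, Q)

Find each player's best response to every opponent strategy; NE are the intersections.
The Row player's best responses — vs P: S (payoff 12); vs Q: T (payoff 12); vs R: S (payoff 11); vs S: P (payoff 12).
The Column player's best responses — vs P: Q (payoff 12); vs Q: S (payoff 12); vs R: P (payoff 12); vs S: S (payoff 9); vs T: Q (payoff 12).
The only mutual best response is (T, Q); neither player gains by switching there.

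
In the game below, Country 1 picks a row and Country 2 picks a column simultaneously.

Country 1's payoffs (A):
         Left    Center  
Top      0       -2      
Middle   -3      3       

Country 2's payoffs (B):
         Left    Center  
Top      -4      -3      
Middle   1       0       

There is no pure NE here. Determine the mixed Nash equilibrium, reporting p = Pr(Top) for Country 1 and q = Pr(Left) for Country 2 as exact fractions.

Each player's mixing probability is pinned down by making the *other* player indifferent.
Country 2 indifferent between Left and Center: p·(-4) + (1−p)·1 = p·(-3) + (1−p)·0 ⟹ 1 + (-5)p = 0 + (-3)p ⟹ p = 1/2.
Country 1 indifferent between Top and Middle: q·0 + (1−q)·(-2) = q·(-3) + (1−q)·3 ⟹ (-2) + 2q = 3 + (-6)q ⟹ q = 5/8.

p = 1/2, q = 5/8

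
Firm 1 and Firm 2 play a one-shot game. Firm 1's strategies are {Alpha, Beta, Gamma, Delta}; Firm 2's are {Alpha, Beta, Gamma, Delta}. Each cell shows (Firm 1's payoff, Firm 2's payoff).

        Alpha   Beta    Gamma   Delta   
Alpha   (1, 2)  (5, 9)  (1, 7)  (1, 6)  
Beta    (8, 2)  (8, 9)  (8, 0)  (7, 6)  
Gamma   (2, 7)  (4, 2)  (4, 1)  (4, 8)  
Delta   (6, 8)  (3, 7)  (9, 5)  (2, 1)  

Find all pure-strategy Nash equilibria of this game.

A profile is a Nash equilibrium when each player is best-responding to the other.
Firm 1's best responses — vs Alpha: Beta (payoff 8); vs Beta: Beta (payoff 8); vs Gamma: Delta (payoff 9); vs Delta: Beta (payoff 7).
Firm 2's best responses — vs Alpha: Beta (payoff 9); vs Beta: Beta (payoff 9); vs Gamma: Delta (payoff 8); vs Delta: Alpha (payoff 8).
The only mutual best response is (Beta, Beta); neither player gains by switching there.

(Beta, Beta)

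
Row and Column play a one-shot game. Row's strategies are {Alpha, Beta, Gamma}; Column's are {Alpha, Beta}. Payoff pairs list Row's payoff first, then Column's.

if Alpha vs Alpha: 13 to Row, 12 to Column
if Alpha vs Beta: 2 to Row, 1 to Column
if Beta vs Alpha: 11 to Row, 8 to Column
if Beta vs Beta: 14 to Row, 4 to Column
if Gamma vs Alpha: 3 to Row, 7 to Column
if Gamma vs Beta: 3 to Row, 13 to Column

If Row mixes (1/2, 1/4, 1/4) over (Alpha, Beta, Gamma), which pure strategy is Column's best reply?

Alpha

Column's best reply maximizes expected payoff against the mix.
Alpha: (1/2)·12 + (1/4)·8 + (1/4)·7 = 39/4
Beta: (1/2)·1 + (1/4)·4 + (1/4)·13 = 19/4
Highest expected payoff is 39/4, from Alpha.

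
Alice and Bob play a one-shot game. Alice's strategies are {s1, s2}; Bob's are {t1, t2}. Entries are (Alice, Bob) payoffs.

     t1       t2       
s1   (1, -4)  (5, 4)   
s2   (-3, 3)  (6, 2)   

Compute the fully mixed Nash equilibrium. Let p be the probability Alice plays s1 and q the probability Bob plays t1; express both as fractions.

In a mixed NE each player is indifferent between their pure strategies, so the opponent's mix sets the indifference.
Bob indifferent between t1 and t2: p·(-4) + (1−p)·3 = p·4 + (1−p)·2 ⟹ 3 + (-7)p = 2 + 2p ⟹ p = 1/9.
Alice indifferent between s1 and s2: q·1 + (1−q)·5 = q·(-3) + (1−q)·6 ⟹ 5 + (-4)q = 6 + (-9)q ⟹ q = 1/5.

p = 1/9, q = 1/5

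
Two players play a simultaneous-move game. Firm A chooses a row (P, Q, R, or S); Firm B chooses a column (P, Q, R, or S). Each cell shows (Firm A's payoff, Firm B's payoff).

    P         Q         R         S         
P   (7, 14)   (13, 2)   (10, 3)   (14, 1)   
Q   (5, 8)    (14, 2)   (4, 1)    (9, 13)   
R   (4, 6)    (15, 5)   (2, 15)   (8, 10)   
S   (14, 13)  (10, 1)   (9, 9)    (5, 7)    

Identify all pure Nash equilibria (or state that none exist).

(S, P)

Check mutual best responses: a cell is a NE iff neither player can gain by unilaterally deviating.
Firm A's best responses — vs P: S (payoff 14); vs Q: R (payoff 15); vs R: P (payoff 10); vs S: P (payoff 14).
Firm B's best responses — vs P: P (payoff 14); vs Q: S (payoff 13); vs R: R (payoff 15); vs S: P (payoff 13).
The only mutual best response is (S, P); neither player gains by switching there.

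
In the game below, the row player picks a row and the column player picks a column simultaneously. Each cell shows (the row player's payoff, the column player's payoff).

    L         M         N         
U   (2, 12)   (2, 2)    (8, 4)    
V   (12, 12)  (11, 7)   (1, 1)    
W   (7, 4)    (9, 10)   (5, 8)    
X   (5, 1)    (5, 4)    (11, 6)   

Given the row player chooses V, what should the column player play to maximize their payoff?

With the row player fixed at V, the column player's payoffs are: L → 12, M → 7, N → 1.
The maximum is 12, achieved by L.

L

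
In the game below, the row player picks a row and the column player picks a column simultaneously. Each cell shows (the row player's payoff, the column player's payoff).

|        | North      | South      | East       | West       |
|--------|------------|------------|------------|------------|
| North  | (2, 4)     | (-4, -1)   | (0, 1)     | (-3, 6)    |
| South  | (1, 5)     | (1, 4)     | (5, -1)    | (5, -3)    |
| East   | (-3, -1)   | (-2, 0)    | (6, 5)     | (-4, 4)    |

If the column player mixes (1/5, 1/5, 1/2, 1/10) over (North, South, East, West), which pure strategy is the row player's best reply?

South

The row player's best reply maximizes expected payoff against the mix.
North: (1/5)·2 + (1/5)·(-4) + (1/2)·0 + (1/10)·(-3) = -7/10
South: (1/5)·1 + (1/5)·1 + (1/2)·5 + (1/10)·5 = 17/5
East: (1/5)·(-3) + (1/5)·(-2) + (1/2)·6 + (1/10)·(-4) = 8/5
Highest expected payoff is 17/5, from South.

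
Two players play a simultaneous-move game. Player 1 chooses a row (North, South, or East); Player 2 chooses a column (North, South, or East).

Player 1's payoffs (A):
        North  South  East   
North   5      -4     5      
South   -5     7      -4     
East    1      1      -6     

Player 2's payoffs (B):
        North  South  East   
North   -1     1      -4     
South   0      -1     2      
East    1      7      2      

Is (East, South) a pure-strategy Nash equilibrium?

No

Holding Player 2 at South: Player 1 gets 1 from East but could get 7 by switching to South. Player 1 has a profitable deviation.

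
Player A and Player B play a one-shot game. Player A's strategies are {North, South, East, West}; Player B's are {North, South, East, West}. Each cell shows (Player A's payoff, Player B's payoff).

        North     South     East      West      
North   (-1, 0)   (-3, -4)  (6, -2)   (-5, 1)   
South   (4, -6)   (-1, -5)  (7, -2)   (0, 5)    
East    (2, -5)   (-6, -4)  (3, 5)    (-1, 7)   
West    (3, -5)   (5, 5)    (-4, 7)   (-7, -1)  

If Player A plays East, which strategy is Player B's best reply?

With Player A fixed at East, Player B's payoffs are: North → -5, South → -4, East → 5, West → 7.
The maximum is 7, achieved by West.

West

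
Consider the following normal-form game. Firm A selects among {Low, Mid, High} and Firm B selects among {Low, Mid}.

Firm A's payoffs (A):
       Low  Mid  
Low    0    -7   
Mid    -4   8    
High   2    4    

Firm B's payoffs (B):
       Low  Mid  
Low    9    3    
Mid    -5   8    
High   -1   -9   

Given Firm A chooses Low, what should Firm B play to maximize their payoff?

With Firm A fixed at Low, Firm B's payoffs are: Low → 9, Mid → 3.
The maximum is 9, achieved by Low.

Low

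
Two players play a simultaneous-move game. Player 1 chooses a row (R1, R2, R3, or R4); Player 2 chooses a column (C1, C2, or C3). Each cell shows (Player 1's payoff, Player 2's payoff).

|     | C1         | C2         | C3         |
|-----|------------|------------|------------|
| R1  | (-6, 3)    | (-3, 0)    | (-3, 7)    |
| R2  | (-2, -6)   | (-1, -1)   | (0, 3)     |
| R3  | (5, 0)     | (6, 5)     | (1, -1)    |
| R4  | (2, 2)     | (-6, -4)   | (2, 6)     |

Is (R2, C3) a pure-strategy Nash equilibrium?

Holding Player 2 at C3: Player 1 gets 0 from R2 but could get 2 by switching to R4. Player 1 has a profitable deviation.

No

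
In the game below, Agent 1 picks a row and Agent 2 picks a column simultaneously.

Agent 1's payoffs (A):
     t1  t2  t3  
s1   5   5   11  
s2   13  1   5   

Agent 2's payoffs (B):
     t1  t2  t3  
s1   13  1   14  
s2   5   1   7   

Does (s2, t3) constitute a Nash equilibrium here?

Holding Agent 2 at t3: Agent 1 gets 5 from s2 but could get 11 by switching to s1. Agent 1 has a profitable deviation.

No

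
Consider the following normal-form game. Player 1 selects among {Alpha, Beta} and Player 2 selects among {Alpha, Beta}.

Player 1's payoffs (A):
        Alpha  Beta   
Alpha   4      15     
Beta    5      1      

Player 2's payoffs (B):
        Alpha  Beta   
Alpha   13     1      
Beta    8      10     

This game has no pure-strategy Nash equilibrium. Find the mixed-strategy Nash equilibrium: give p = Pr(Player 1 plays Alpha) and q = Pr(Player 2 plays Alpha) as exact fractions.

Each player's mixing probability is pinned down by making the *other* player indifferent.
Player 2 indifferent between Alpha and Beta: p·13 + (1−p)·8 = p·1 + (1−p)·10 ⟹ 8 + 5p = 10 + (-9)p ⟹ p = 1/7.
Player 1 indifferent between Alpha and Beta: q·4 + (1−q)·15 = q·5 + (1−q)·1 ⟹ 15 + (-11)q = 1 + 4q ⟹ q = 14/15.

p = 1/7, q = 14/15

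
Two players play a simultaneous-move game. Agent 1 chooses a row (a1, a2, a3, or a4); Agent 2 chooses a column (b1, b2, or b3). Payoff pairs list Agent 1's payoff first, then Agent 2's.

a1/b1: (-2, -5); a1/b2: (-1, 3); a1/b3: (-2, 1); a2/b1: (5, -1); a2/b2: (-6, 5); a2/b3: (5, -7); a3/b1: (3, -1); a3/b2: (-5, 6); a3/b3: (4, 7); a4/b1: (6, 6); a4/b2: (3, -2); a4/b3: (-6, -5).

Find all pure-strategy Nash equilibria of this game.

Check mutual best responses: a cell is a NE iff neither player can gain by unilaterally deviating.
Agent 1's best responses — vs b1: a4 (payoff 6); vs b2: a4 (payoff 3); vs b3: a2 (payoff 5).
Agent 2's best responses — vs a1: b2 (payoff 3); vs a2: b2 (payoff 5); vs a3: b3 (payoff 7); vs a4: b1 (payoff 6).
The only mutual best response is (a4, b1); neither player gains by switching there.

(a4, b1)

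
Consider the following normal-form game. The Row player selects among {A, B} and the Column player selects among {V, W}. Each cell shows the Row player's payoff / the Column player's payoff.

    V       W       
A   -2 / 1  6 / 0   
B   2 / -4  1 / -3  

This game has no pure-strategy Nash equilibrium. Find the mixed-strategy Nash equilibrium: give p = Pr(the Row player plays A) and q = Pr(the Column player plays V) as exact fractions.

In a mixed NE each player is indifferent between their pure strategies, so the opponent's mix sets the indifference.
The Column player indifferent between V and W: p·1 + (1−p)·(-4) = p·0 + (1−p)·(-3) ⟹ (-4) + 5p = (-3) + 3p ⟹ p = 1/2.
The Row player indifferent between A and B: q·(-2) + (1−q)·6 = q·2 + (1−q)·1 ⟹ 6 + (-8)q = 1 + 1q ⟹ q = 5/9.

p = 1/2, q = 5/9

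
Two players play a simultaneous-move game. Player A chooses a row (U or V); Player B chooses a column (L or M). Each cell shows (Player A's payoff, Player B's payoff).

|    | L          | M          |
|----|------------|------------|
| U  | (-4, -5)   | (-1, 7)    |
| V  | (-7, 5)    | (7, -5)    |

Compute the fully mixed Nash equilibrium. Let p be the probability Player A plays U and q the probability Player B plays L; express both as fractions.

In a mixed NE each player is indifferent between their pure strategies, so the opponent's mix sets the indifference.
Player B indifferent between L and M: p·(-5) + (1−p)·5 = p·7 + (1−p)·(-5) ⟹ 5 + (-10)p = (-5) + 12p ⟹ p = 5/11.
Player A indifferent between U and V: q·(-4) + (1−q)·(-1) = q·(-7) + (1−q)·7 ⟹ (-1) + (-3)q = 7 + (-14)q ⟹ q = 8/11.

p = 5/11, q = 8/11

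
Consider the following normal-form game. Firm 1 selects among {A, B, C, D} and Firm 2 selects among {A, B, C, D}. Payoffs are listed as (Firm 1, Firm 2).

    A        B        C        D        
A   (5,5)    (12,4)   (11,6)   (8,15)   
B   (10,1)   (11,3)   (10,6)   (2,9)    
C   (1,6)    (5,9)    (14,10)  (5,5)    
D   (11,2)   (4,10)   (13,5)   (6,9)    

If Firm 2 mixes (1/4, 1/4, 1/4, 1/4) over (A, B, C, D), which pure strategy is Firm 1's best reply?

A

Compute Firm 1's expected payoff from each pure strategy against the given mix.
A: (1/4)·5 + (1/4)·12 + (1/4)·11 + (1/4)·8 = 9
B: (1/4)·10 + (1/4)·11 + (1/4)·10 + (1/4)·2 = 33/4
C: (1/4)·1 + (1/4)·5 + (1/4)·14 + (1/4)·5 = 25/4
D: (1/4)·11 + (1/4)·4 + (1/4)·13 + (1/4)·6 = 17/2
Highest expected payoff is 9, from A.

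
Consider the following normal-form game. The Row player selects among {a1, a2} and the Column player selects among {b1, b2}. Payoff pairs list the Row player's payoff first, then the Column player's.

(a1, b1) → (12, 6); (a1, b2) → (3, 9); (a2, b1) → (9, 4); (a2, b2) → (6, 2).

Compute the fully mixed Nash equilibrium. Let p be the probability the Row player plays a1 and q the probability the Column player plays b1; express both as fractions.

p = 2/5, q = 1/2

Each player's mixing probability is pinned down by making the *other* player indifferent.
The Column player indifferent between b1 and b2: p·6 + (1−p)·4 = p·9 + (1−p)·2 ⟹ 4 + 2p = 2 + 7p ⟹ p = 2/5.
The Row player indifferent between a1 and a2: q·12 + (1−q)·3 = q·9 + (1−q)·6 ⟹ 3 + 9q = 6 + 3q ⟹ q = 1/2.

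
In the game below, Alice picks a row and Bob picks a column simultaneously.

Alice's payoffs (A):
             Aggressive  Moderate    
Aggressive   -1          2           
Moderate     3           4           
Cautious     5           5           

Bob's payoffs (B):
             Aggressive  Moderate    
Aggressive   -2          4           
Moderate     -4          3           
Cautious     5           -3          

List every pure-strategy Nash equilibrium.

Find each player's best response to every opponent strategy; NE are the intersections.
Alice's best responses — vs Aggressive: Cautious (payoff 5); vs Moderate: Cautious (payoff 5).
Bob's best responses — vs Aggressive: Moderate (payoff 4); vs Moderate: Moderate (payoff 3); vs Cautious: Aggressive (payoff 5).
The only mutual best response is (Cautious, Aggressive); neither player gains by switching there.

(Cautious, Aggressive)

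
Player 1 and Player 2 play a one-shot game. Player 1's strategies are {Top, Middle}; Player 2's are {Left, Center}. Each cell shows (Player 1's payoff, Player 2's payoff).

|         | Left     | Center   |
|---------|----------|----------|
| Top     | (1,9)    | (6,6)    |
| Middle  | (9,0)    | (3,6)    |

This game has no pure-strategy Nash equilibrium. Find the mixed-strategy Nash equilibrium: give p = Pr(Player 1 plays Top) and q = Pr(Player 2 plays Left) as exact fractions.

In a mixed NE each player is indifferent between their pure strategies, so the opponent's mix sets the indifference.
Player 2 indifferent between Left and Center: p·9 + (1−p)·0 = p·6 + (1−p)·6 ⟹ 0 + 9p = 6 + 0p ⟹ p = 2/3.
Player 1 indifferent between Top and Middle: q·1 + (1−q)·6 = q·9 + (1−q)·3 ⟹ 6 + (-5)q = 3 + 6q ⟹ q = 3/11.

p = 2/3, q = 3/11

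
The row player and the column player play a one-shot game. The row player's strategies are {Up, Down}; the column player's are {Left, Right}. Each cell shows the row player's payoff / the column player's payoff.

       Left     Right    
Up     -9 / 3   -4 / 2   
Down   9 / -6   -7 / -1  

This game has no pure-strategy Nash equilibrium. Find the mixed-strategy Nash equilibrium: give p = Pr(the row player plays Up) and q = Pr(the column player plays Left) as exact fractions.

In a mixed NE each player is indifferent between their pure strategies, so the opponent's mix sets the indifference.
The column player indifferent between Left and Right: p·3 + (1−p)·(-6) = p·2 + (1−p)·(-1) ⟹ (-6) + 9p = (-1) + 3p ⟹ p = 5/6.
The row player indifferent between Up and Down: q·(-9) + (1−q)·(-4) = q·9 + (1−q)·(-7) ⟹ (-4) + (-5)q = (-7) + 16q ⟹ q = 1/7.

p = 5/6, q = 1/7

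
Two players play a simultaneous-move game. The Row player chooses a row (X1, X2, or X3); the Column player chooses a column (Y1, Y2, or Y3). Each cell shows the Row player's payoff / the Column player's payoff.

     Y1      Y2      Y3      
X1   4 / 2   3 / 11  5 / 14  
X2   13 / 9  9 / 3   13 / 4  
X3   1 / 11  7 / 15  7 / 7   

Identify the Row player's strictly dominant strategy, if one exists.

X2

Check whether one of the Row player's strategies beats all alternatives regardless of what the opponent does.
X2 strictly dominates: vs Y1: 13 > each of {4, 1}; vs Y2: 9 > each of {3, 7}; vs Y3: 13 > each of {5, 7}.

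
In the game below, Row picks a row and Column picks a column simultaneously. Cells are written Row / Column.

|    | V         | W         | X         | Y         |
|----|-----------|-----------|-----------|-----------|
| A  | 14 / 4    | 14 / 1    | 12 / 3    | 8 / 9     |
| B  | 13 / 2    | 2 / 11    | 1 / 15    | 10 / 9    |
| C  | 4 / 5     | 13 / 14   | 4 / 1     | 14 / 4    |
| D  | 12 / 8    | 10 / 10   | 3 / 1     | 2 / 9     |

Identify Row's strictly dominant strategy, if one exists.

None

Check whether one of Row's strategies beats all alternatives regardless of what the opponent does.
A is not dominant: against Y, B gives 10 > 8.
B is not dominant: against V, A gives 14 > 13.
C is not dominant: against V, A gives 14 > 4.
D is not dominant: against V, A gives 14 > 12.
No single strategy is best against every opponent action.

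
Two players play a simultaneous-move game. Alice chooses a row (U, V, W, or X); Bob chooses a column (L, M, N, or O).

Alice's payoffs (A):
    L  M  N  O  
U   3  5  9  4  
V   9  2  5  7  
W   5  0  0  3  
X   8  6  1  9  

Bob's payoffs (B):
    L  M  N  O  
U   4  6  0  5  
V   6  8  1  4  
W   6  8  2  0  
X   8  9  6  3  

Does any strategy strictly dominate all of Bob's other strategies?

M

A strategy is strictly dominant if it gives Bob a strictly higher payoff than every other strategy, against every choice by the opponent.
M strictly dominates: vs U: 6 > each of {4, 0, 5}; vs V: 8 > each of {6, 1, 4}; vs W: 8 > each of {6, 2, 0}; vs X: 9 > each of {8, 6, 3}.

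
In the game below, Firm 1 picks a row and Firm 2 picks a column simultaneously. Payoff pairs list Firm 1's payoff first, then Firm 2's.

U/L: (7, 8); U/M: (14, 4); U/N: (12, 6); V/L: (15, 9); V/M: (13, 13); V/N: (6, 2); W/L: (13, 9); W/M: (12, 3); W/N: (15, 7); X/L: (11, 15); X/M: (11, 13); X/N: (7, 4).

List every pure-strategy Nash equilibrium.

There is no pure-strategy Nash equilibrium

A profile is a Nash equilibrium when each player is best-responding to the other.
Firm 1's best responses — vs L: V (payoff 15); vs M: U (payoff 14); vs N: W (payoff 15).
Firm 2's best responses — vs U: L (payoff 8); vs V: M (payoff 13); vs W: L (payoff 9); vs X: L (payoff 15).
No cell has both players best-responding. For instance, Firm 1's best reply to L is V, but against V Firm 2 prefers M over L.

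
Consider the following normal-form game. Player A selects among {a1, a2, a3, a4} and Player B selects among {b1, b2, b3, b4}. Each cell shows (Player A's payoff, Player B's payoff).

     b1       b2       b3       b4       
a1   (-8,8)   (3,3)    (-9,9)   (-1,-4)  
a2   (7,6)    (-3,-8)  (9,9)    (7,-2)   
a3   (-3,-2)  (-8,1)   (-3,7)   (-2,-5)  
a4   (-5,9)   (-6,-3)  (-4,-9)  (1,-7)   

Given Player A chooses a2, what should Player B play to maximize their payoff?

b3

With Player A fixed at a2, Player B's payoffs are: b1 → 6, b2 → -8, b3 → 9, b4 → -2.
The maximum is 9, achieved by b3.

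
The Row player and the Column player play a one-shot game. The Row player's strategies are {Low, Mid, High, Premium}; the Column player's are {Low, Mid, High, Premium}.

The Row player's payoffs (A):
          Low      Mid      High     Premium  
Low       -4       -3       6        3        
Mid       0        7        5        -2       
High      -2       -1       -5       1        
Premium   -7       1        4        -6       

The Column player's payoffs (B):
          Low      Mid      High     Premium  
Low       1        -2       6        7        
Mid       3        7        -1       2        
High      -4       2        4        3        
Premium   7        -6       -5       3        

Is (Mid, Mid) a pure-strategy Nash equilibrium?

Yes

Holding the Column player at Mid: the Row player gets 7 from Mid, versus -3 from Low, -1 from High, 1 from Premium. No profitable deviation for the Row player.
Holding the Row player at Mid: the Column player gets 7 from Mid, versus 3 from Low, -1 from High, 2 from Premium. No profitable deviation for the Column player either.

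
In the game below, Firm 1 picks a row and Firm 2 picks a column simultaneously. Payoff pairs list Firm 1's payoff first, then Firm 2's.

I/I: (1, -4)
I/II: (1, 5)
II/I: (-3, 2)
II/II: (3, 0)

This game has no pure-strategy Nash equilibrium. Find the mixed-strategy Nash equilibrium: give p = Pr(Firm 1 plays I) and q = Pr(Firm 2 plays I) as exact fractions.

Each player's mixing probability is pinned down by making the *other* player indifferent.
Firm 2 indifferent between I and II: p·(-4) + (1−p)·2 = p·5 + (1−p)·0 ⟹ 2 + (-6)p = 0 + 5p ⟹ p = 2/11.
Firm 1 indifferent between I and II: q·1 + (1−q)·1 = q·(-3) + (1−q)·3 ⟹ 1 + 0q = 3 + (-6)q ⟹ q = 1/3.

p = 2/11, q = 1/3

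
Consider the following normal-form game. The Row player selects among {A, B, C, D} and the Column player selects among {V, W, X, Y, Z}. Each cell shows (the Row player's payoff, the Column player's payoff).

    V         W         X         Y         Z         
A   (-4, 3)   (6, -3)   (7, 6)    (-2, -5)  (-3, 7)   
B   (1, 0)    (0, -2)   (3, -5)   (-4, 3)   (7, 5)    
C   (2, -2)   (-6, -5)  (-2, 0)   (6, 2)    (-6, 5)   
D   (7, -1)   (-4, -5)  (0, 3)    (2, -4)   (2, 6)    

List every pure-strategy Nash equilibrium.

A profile is a Nash equilibrium when each player is best-responding to the other.
The Row player's best responses — vs V: D (payoff 7); vs W: A (payoff 6); vs X: A (payoff 7); vs Y: C (payoff 6); vs Z: B (payoff 7).
The Column player's best responses — vs A: Z (payoff 7); vs B: Z (payoff 5); vs C: Z (payoff 5); vs D: Z (payoff 6).
The only mutual best response is (B, Z); neither player gains by switching there.

(B, Z)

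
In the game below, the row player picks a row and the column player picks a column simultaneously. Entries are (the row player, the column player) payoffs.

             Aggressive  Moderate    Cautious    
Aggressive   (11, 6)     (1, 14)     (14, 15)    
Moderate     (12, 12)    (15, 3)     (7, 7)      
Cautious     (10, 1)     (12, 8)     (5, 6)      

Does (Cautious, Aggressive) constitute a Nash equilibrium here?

No

Holding the column player at Aggressive: the row player gets 10 from Cautious but could get 12 by switching to Moderate. The row player has a profitable deviation.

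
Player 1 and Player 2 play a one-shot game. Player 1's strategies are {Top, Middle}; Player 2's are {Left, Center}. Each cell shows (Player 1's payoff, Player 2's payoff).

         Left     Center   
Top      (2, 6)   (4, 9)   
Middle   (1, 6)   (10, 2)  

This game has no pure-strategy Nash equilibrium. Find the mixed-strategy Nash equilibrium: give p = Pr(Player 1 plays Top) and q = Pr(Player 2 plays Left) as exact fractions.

p = 4/7, q = 6/7

Each player's mixing probability is pinned down by making the *other* player indifferent.
Player 2 indifferent between Left and Center: p·6 + (1−p)·6 = p·9 + (1−p)·2 ⟹ 6 + 0p = 2 + 7p ⟹ p = 4/7.
Player 1 indifferent between Top and Middle: q·2 + (1−q)·4 = q·1 + (1−q)·10 ⟹ 4 + (-2)q = 10 + (-9)q ⟹ q = 6/7.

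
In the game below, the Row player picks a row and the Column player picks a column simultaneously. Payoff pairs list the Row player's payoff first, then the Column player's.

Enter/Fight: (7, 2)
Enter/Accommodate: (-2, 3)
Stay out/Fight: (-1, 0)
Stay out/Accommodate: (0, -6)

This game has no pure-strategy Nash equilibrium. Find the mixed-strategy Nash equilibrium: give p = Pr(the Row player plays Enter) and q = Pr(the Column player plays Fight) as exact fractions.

p = 6/7, q = 1/5

In a mixed NE each player is indifferent between their pure strategies, so the opponent's mix sets the indifference.
The Column player indifferent between Fight and Accommodate: p·2 + (1−p)·0 = p·3 + (1−p)·(-6) ⟹ 0 + 2p = (-6) + 9p ⟹ p = 6/7.
The Row player indifferent between Enter and Stay out: q·7 + (1−q)·(-2) = q·(-1) + (1−q)·0 ⟹ (-2) + 9q = 0 + (-1)q ⟹ q = 1/5.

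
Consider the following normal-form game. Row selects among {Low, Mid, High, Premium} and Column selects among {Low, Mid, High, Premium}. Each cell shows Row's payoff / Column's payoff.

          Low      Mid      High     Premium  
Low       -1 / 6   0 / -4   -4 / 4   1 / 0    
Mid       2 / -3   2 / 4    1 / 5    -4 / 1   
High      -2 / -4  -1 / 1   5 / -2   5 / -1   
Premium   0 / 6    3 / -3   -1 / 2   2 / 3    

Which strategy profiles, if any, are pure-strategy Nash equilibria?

A profile is a Nash equilibrium when each player is best-responding to the other.
Row's best responses — vs Low: Mid (payoff 2); vs Mid: Premium (payoff 3); vs High: High (payoff 5); vs Premium: High (payoff 5).
Column's best responses — vs Low: Low (payoff 6); vs Mid: High (payoff 5); vs High: Mid (payoff 1); vs Premium: Low (payoff 6).
No cell has both players best-responding. For instance, Row's best reply to Premium is High, but against High Column prefers Mid over Premium.

None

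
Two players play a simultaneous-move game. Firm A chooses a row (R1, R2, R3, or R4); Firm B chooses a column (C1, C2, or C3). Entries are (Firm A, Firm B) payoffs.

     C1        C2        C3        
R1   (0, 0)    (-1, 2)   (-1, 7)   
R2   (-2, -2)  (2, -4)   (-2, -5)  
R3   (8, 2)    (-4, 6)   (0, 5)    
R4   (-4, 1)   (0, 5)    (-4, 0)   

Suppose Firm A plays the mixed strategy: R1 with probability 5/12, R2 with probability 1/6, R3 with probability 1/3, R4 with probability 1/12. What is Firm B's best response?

Firm B's best reply maximizes expected payoff against the mix.
C1: (5/12)·0 + (1/6)·(-2) + (1/3)·2 + (1/12)·1 = 5/12
C2: (5/12)·2 + (1/6)·(-4) + (1/3)·6 + (1/12)·5 = 31/12
C3: (5/12)·7 + (1/6)·(-5) + (1/3)·5 + (1/12)·0 = 15/4
Highest expected payoff is 15/4, from C3.

C3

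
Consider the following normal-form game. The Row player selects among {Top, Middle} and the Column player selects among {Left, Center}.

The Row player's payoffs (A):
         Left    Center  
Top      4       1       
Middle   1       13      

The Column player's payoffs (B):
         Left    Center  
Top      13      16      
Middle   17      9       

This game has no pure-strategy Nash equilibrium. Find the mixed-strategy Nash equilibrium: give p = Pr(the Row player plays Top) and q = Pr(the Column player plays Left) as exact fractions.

p = 8/11, q = 4/5

Each player's mixing probability is pinned down by making the *other* player indifferent.
The Column player indifferent between Left and Center: p·13 + (1−p)·17 = p·16 + (1−p)·9 ⟹ 17 + (-4)p = 9 + 7p ⟹ p = 8/11.
The Row player indifferent between Top and Middle: q·4 + (1−q)·1 = q·1 + (1−q)·13 ⟹ 1 + 3q = 13 + (-12)q ⟹ q = 4/5.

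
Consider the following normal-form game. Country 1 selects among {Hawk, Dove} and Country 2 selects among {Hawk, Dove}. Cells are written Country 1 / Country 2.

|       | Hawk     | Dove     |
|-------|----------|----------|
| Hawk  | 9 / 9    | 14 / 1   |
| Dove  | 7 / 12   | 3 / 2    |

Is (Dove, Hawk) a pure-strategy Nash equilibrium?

No

Holding Country 2 at Hawk: Country 1 gets 7 from Dove but could get 9 by switching to Hawk. Country 1 has a profitable deviation.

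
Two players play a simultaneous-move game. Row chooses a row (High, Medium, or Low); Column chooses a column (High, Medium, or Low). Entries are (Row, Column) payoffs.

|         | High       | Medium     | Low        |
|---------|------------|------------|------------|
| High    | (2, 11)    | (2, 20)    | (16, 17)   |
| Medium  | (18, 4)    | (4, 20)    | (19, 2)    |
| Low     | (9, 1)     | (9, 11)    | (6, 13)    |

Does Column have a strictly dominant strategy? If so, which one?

None

A strategy is strictly dominant if it gives Column a strictly higher payoff than every other strategy, against every choice by the opponent.
High is not dominant: against High, Medium gives 20 > 11.
Medium is not dominant: against Low, Low gives 13 > 11.
Low is not dominant: against High, Medium gives 20 > 17.
No single strategy is best against every opponent action.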